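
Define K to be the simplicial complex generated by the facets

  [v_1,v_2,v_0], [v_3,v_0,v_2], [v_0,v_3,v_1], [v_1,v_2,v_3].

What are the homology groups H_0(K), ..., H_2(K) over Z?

H_0 ≅ Z,  H_1 = 0,  H_2 ≅ Z.

K has 4 vertices, 6 edges, 4 triangles.
rank ∂_0 = 0, rank ∂_1 = 3 ⇒ b_0 = 4 − 0 − 3 = 1; all invariant factors of ∂_1 are 1 so no torsion. So H_0 = Z.
rank ∂_1 = 3, rank ∂_2 = 3 ⇒ b_1 = 6 − 3 − 3 = 0; all invariant factors of ∂_2 are 1 so no torsion. So H_1 = 0.
rank ∂_2 = 3, rank ∂_3 = 0 ⇒ b_2 = 4 − 3 − 0 = 1. So H_2 = Z.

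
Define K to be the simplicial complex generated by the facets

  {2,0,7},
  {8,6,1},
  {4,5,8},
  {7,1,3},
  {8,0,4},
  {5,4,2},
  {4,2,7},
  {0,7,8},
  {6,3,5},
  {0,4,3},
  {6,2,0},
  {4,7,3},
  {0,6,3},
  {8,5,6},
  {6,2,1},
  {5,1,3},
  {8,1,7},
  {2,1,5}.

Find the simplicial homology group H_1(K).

H_1 ≅ Z ⊕ Z/2.

Order the vertices as 0 < 1 < 2 < 3 < 4 < 5 < 6 < 7 < 8. Listing each simplex with vertices in this order, K has dimension 2 with simplices:

  0-simplices (9): [0], [1], [2], [3], [4], [5], [6], [7], [8]
  1-simplices (27): (27 of them)
  2-simplices (18): [0,2,6], [0,2,7], [0,3,4], [0,3,6], [0,4,8], [0,7,8], [1,2,5], [1,2,6], [1,3,5], [1,3,7], [1,6,8], [1,7,8], [2,4,5], [2,4,7], [3,4,7], [3,5,6], [4,5,8], [5,6,8]

so the chain groups are C_0 ≅ Z^9, C_1 ≅ Z^27, C_2 ≅ Z^18.

Boundary ∂_1: C_1 → C_0 maps an edge to its endpoints' difference, ∂[p,q] = q − p. For instance
  ∂[0,4] = [4] − [0].
As a 9×27 matrix over Z this has rank 8, with invariant factors (1,1,1,1,1,1,1,1).

∂_2: C_2 → C_1 maps a triangle to the signed sum of its edges. For instance
  ∂[1,2,6] = [2,6] − [1,6] + [1,2],
  ∂[1,6,8] = [6,8] − [1,8] + [1,6].
The resulting 27×18 matrix has rank 18, and its Smith normal form has invariant factors (1,1,1,1,1,1,1,1,1,1,1,1,1,1,1,1,1,2).

Computing H_k = (kernel of ∂_k) / (image of ∂_{k+1}):

  H_1: rank ker ∂_1 − rank ∂_2 = (27 − 8) − 18 = 1, and ∂_2 has invariant factor 2 > 1, so H_1 = Z ⊕ Z/2.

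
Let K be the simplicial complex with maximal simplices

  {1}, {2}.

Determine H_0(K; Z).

H_0 ≅ Z^2.

We work with the vertex ordering 1 < 2. The simplices of K, each written with vertices in increasing order, are:

  0-simplices (2): [1], [2]

giving chain groups C_0 ≅ Z^2.

Computing H_k = (kernel of ∂_k) / (image of ∂_{k+1}):

  H_0: rank C_0 − rank ∂_1 = 2 − 0 = 2, and there is no ∂_1, so H_0 = Z^2.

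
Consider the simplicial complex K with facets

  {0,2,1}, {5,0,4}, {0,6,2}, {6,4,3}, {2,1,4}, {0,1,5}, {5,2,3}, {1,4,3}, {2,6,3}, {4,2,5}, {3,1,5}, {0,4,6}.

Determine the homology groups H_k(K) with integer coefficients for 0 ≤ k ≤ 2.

Take the total order 0 < 1 < 2 < 3 < 4 < 5 < 6 on the vertex set. Then K (dimension 2) consists of the simplices:

  0-simplices (7): [0], [1], [2], [3], [4], [5], [6]
  1-simplices (18): [0,1], [0,2], [0,4], [0,5], [0,6], [1,2], [1,3], [1,4], [1,5], [2,3], [2,4], [2,5], [2,6], [3,4], [3,5], [3,6], [4,5], [4,6]
  2-simplices (12): [0,1,2], [0,1,5], [0,2,6], [0,4,5], [0,4,6], [1,2,4], [1,3,4], [1,3,5], [2,3,5], [2,3,6], [2,4,5], [3,4,6]

so the chain groups are C_0 ≅ Z^7, C_1 ≅ Z^18, C_2 ≅ Z^12.

Boundary ∂_1: C_1 → C_0 maps an edge to its endpoints' difference, ∂[p,q] = q − p. For instance
  ∂[0,6] = [6] − [0].
This gives a 7×18 integer matrix of rank 6; reducing to Smith normal form yields diagonal entries (1,1,1,1,1,1).

∂_2: C_2 → C_1 sends each 2-simplex [p,q,r] to [q,r] − [p,r] + [p,q]. For instance
  ∂[0,4,5] = [4,5] − [0,5] + [0,4],
  ∂[1,3,4] = [3,4] − [1,4] + [1,3].
The 18×12 boundary matrix has rank 12 and Smith normal form diag(1,1,1,1,1,1,1,1,1,1,1,2).

From H_k ≅ ker(∂_k) / im(∂_{k+1}) we obtain:

  H_0: rank C_0 − rank ∂_1 = 7 − 6 = 1, and the invariant factors of ∂_1 are all 1, so H_0 ≅ Z.
  H_1: rank ker ∂_1 − rank ∂_2 = (18 − 6) − 12 = 0, and ∂_2 has invariant factor 2 > 1, so H_1 ≅ Z/2.
  H_2: rank ker ∂_2 − rank ∂_3 = (12 − 12) − 0 = 0, and there is no ∂_3, so H_2 ≅ 0.

H_0 ≅ Z,  H_1 ≅ Z/2,  H_2 = 0.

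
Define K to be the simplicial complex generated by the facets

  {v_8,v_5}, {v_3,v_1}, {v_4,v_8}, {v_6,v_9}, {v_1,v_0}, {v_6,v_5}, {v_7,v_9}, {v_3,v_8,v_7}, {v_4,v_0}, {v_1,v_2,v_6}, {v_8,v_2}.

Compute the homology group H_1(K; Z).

Order the vertices as v_0 < v_1 < v_2 < v_3 < v_4 < v_5 < v_6 < v_7 < v_8 < v_9. Listing each simplex with vertices in this order, K has dimension 2 with simplices:

  0-simplices (10): [v_0], [v_1], [v_2], [v_3], [v_4], [v_5], [v_6], [v_7], [v_8], [v_9]
  1-simplices (15): (15 of them)
  2-simplices (2): [v_1,v_2,v_6], [v_3,v_7,v_8]

Hence C_0 ≅ Z^10, C_1 ≅ Z^15, C_2 ≅ Z^2.

The boundary map ∂_1: C_1 → C_0 is given by ∂[p,q] = [q] − [p].
This gives a 10×15 integer matrix of rank 9; reducing to Smith normal form yields diagonal entries (1,1,1,1,1,1,1,1,1).

Boundary ∂_2: C_2 → C_1 sends each 2-simplex [p,q,r] to [q,r] − [p,r] + [p,q]. For instance
  ∂[v_3,v_7,v_8] = [v_7,v_8] − [v_3,v_8] + [v_3,v_7],
  ∂[v_1,v_2,v_6] = [v_2,v_6] − [v_1,v_6] + [v_1,v_2].
The resulting 15×2 matrix has rank 2, and its Smith normal form has invariant factors (1,1).

From H_k ≅ ker(∂_k) / im(∂_{k+1}) we obtain:

  H_1: rank ker ∂_1 − rank ∂_2 = (15 − 9) − 2 = 4, and the invariant factors of ∂_2 are all 1, so H_1 = Z^4.

H_1 ≅ Z^4.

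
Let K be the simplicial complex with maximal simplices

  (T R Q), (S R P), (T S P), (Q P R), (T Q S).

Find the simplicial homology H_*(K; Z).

H_0 = Z,  H_1 = Z,  H_2 = 0.

Order the vertices as P < Q < R < S < T. Listing each simplex with vertices in this order, K has dimension 2 with simplices:

  0-simplices (5): P, Q, R, S, T
  1-simplices (10): PQ, PR, PS, PT, QR, QS, QT, RS, RT, ST
  2-simplices (5): PQR, PRS, PST, QRT, QST

so the chain groups are C_0 ≅ Z^5, C_1 ≅ Z^10, C_2 ≅ Z^5.

The boundary map ∂_1: C_1 → C_0 sends each edge [p,q] (with p < q) to q − p.
This gives a 5×10 integer matrix of rank 4; reducing to Smith normal form yields diagonal entries (1,1,1,1).

Boundary ∂_2: C_2 → C_1 maps a triangle to the signed sum of its edges. For instance
  ∂QRT = RT − QT + QR,
  ∂PST = ST − PT + PS.
The 10×5 boundary matrix has rank 5 and Smith normal form diag(1,1,1,1,1).

Reading off H_k = ker ∂_k / im ∂_{k+1}:

  H_0: rank C_0 − rank ∂_1 = 5 − 4 = 1, and the invariant factors of ∂_1 are all 1, so H_0 ≅ Z.
  H_1: rank ker ∂_1 − rank ∂_2 = (10 − 4) − 5 = 1, and the invariant factors of ∂_2 are all 1, so H_1 ≅ Z.
  H_2: rank ker ∂_2 − rank ∂_3 = (5 − 5) − 0 = 0, and there is no ∂_3, so H_2 ≅ 0.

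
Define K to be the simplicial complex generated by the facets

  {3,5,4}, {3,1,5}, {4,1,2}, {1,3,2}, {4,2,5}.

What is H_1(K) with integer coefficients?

K has 5 vertices, 10 edges, 5 triangles.
rank ∂_1 = 4, rank ∂_2 = 5 ⇒ b_1 = 10 − 4 − 5 = 1; all invariant factors of ∂_2 are 1 so no torsion. So H_1 = Z.

H_1 = Z.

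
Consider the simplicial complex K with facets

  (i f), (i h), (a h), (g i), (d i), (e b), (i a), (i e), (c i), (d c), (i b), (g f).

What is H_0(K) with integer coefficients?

Take the total order a < b < c < d < e < f < g < h < i on the vertex set. Then K (dimension 1) consists of the simplices:

  0-simplices (9): a, b, c, d, e, f, g, h, i
  1-simplices (12): ah, ai, be, bi, cd, ci, di, ei, fg, fi, gi, hi

giving chain groups C_0 ≅ Z^9, C_1 ≅ Z^12.

∂_1: C_1 → C_0 is given by ∂[p,q] = [q] − [p].
As a 9×12 matrix over Z this has rank 8, with invariant factors (1,1,1,1,1,1,1,1).

From H_k ≅ ker(∂_k) / im(∂_{k+1}) we obtain:

  H_0: rank C_0 − rank ∂_1 = 9 − 8 = 1, and the invariant factors of ∂_1 are all 1, so H_0 ≅ Z.

(K is a triangulation of a wedge of 4 circles.)

H_0 ≅ Z.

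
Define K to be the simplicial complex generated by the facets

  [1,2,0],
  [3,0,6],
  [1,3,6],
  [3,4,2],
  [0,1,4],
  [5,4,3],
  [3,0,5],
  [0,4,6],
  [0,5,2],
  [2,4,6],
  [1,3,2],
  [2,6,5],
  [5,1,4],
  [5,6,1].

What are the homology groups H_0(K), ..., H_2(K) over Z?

H_0 = Z,  H_1 = Z^2,  H_2 = Z.

We work with the vertex ordering 0 < 1 < 2 < 3 < 4 < 5 < 6. The simplices of K, each written with vertices in increasing order, are:

  0-simplices (7): [0], [1], [2], [3], [4], [5], [6]
  1-simplices (21): [0,1], [0,2], [0,3], [0,4], [0,5], [0,6], [1,2], [1,3], [1,4], [1,5], [1,6], [2,3], [2,4], [2,5], [2,6], [3,4], [3,5], [3,6], [4,5], [4,6], [5,6]
  2-simplices (14): [0,1,2], [0,1,4], [0,2,5], [0,3,5], [0,3,6], [0,4,6], [1,2,3], [1,3,6], [1,4,5], [1,5,6], [2,3,4], [2,4,6], [2,5,6], [3,4,5]

Hence C_0 ≅ Z^7, C_1 ≅ Z^21, C_2 ≅ Z^14.

The boundary map ∂_1: C_1 → C_0 maps an edge to its endpoints' difference, ∂[p,q] = q − p. For instance
  ∂[2,5] = [5] − [2].
The resulting 7×21 matrix has rank 6, and its Smith normal form has invariant factors (1,1,1,1,1,1).

The boundary map ∂_2: C_2 → C_1 maps a triangle to the signed sum of its edges. For instance
  ∂[1,2,3] = [2,3] − [1,3] + [1,2],
  ∂[0,2,5] = [2,5] − [0,5] + [0,2].
As a 21×14 matrix over Z this has rank 13, with invariant factors (1,1,1,1,1,1,1,1,1,1,1,1,1).

Reading off H_k = ker ∂_k / im ∂_{k+1}:

  H_0: rank C_0 − rank ∂_1 = 7 − 6 = 1, and the invariant factors of ∂_1 are all 1, so H_0 ≅ Z.
  H_1: rank ker ∂_1 − rank ∂_2 = (21 − 6) − 13 = 2, and the invariant factors of ∂_2 are all 1, so H_1 ≅ Z^2.
  H_2: rank ker ∂_2 − rank ∂_3 = (14 − 13) − 0 = 1, and there is no ∂_3, so H_2 ≅ Z.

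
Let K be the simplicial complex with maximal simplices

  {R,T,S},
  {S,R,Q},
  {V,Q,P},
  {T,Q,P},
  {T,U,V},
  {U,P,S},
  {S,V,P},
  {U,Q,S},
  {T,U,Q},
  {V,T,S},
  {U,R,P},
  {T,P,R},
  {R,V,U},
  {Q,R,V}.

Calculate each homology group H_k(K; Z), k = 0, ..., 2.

Order the vertices as P < Q < R < S < T < U < V. Listing each simplex with vertices in this order, K has dimension 2 with simplices:

  0-simplices (7): P, Q, R, S, T, U, V
  1-simplices (21): PQ, PR, PS, PT, PU, PV, QR, QS, QT, QU, QV, RS, RT, RU, RV, ST, SU, SV, TU, TV, UV
  2-simplices (14): PQT, PQV, PRT, PRU, PSU, PSV, QRS, QRV, QSU, QTU, RST, RUV, STV, TUV

so the chain groups are C_0 ≅ Z^7, C_1 ≅ Z^21, C_2 ≅ Z^14.

Boundary ∂_1: C_1 → C_0 maps an edge to its endpoints' difference, ∂[p,q] = q − p.
The resulting 7×21 matrix has rank 6, and its Smith normal form has invariant factors (1,1,1,1,1,1).

The boundary map ∂_2: C_2 → C_1 sends each 2-simplex [p,q,r] to [q,r] − [p,r] + [p,q]. For instance
  ∂QTU = TU − QU + QT,
  ∂QRV = RV − QV + QR.
The 21×14 boundary matrix has rank 13 and Smith normal form diag(1,1,1,1,1,1,1,1,1,1,1,1,1).

Now H_k = ker ∂_k / im ∂_{k+1}, so:

  H_0: rank C_0 − rank ∂_1 = 7 − 6 = 1, and the invariant factors of ∂_1 are all 1, so H_0 ≅ Z.
  H_1: rank ker ∂_1 − rank ∂_2 = (21 − 6) − 13 = 2, and the invariant factors of ∂_2 are all 1, so H_1 ≅ Z^2.
  H_2: rank ker ∂_2 − rank ∂_3 = (14 − 13) − 0 = 1, and there is no ∂_3, so H_2 ≅ Z.

H_0 = Z,  H_1 = Z^2,  H_2 = Z.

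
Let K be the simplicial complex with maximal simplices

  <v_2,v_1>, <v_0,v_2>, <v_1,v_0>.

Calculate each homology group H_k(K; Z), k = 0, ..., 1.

K has 3 vertices, 3 edges.
rank ∂_0 = 0, rank ∂_1 = 2 ⇒ b_0 = 3 − 0 − 2 = 1; all invariant factors of ∂_1 are 1 so no torsion. So H_0 = Z.
rank ∂_1 = 2, rank ∂_2 = 0 ⇒ b_1 = 3 − 2 − 0 = 1. So H_1 = Z.

H_0 ≅ Z,  H_1 ≅ Z.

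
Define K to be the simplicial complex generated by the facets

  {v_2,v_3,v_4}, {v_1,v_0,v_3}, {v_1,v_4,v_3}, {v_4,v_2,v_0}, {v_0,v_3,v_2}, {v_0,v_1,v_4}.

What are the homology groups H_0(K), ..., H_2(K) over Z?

Order the vertices as v_0 < v_1 < v_2 < v_3 < v_4. Listing each simplex with vertices in this order, K has dimension 2 with simplices:

  0-simplices (5): [v_0], [v_1], [v_2], [v_3], [v_4]
  1-simplices (9): [v_0,v_1], [v_0,v_2], [v_0,v_3], [v_0,v_4], [v_1,v_3], [v_1,v_4], [v_2,v_3], [v_2,v_4], [v_3,v_4]
  2-simplices (6): [v_0,v_1,v_3], [v_0,v_1,v_4], [v_0,v_2,v_3], [v_0,v_2,v_4], [v_1,v_3,v_4], [v_2,v_3,v_4]

giving chain groups C_0 ≅ Z^5, C_1 ≅ Z^9, C_2 ≅ Z^6.

∂_1: C_1 → C_0 maps an edge to its endpoints' difference, ∂[p,q] = q − p.
The resulting 5×9 matrix has rank 4, and its Smith normal form has invariant factors (1,1,1,1).

The boundary map ∂_2: C_2 → C_1 sends each 2-simplex [p,q,r] to [q,r] − [p,r] + [p,q]. For instance
  ∂[v_0,v_1,v_3] = [v_1,v_3] − [v_0,v_3] + [v_0,v_1],
  ∂[v_1,v_3,v_4] = [v_3,v_4] − [v_1,v_4] + [v_1,v_3].
The 9×6 boundary matrix has rank 5 and Smith normal form diag(1,1,1,1,1).

Now H_k = ker ∂_k / im ∂_{k+1}, so:

  H_0: rank C_0 − rank ∂_1 = 5 − 4 = 1, and the invariant factors of ∂_1 are all 1, so H_0 ≅ Z.
  H_1: rank ker ∂_1 − rank ∂_2 = (9 − 4) − 5 = 0, and the invariant factors of ∂_2 are all 1, so H_1 ≅ 0.
  H_2: rank ker ∂_2 − rank ∂_3 = (6 − 5) − 0 = 1, and there is no ∂_3, so H_2 ≅ Z.

As a check, the Euler characteristic is 5 − 9 + 6 = 2, which agrees with 1 − 0 + 1 = 2.

H_0 = Z,  H_1 = 0,  H_2 = Z.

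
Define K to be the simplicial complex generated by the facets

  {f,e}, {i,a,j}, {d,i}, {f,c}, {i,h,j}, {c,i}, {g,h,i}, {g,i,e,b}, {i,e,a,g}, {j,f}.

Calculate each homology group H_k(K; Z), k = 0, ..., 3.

H_0 ≅ Z,  H_1 ≅ Z^2,  H_2 = 0,  H_3 = 0.

K has 10 vertices, 19 edges, 10 triangles, 2 3-simplices.
rank ∂_0 = 0, rank ∂_1 = 9 ⇒ b_0 = 10 − 0 − 9 = 1; all invariant factors of ∂_1 are 1 so no torsion. So H_0 = Z.
rank ∂_1 = 9, rank ∂_2 = 8 ⇒ b_1 = 19 − 9 − 8 = 2; all invariant factors of ∂_2 are 1 so no torsion. So H_1 = Z^2.
rank ∂_2 = 8, rank ∂_3 = 2 ⇒ b_2 = 10 − 8 − 2 = 0; all invariant factors of ∂_3 are 1 so no torsion. So H_2 = 0.
rank ∂_3 = 2, rank ∂_4 = 0 ⇒ b_3 = 2 − 2 − 0 = 0. So H_3 = 0.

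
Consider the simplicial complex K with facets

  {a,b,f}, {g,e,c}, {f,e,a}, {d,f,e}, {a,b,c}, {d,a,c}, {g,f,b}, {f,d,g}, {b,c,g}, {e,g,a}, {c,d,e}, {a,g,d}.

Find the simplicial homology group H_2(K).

K has 7 vertices, 18 edges, 12 triangles.
rank ∂_2 = 12, rank ∂_3 = 0 ⇒ b_2 = 12 − 12 − 0 = 0. So H_2 = 0.

H_2 = 0.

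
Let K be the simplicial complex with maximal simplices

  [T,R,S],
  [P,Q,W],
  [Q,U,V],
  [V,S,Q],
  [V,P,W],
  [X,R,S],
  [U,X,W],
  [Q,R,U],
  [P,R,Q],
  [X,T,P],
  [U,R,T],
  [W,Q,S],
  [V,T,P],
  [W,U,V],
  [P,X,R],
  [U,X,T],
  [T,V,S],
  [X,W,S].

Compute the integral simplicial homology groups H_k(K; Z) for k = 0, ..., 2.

We work with the vertex ordering P < Q < R < S < T < U < V < W < X. The simplices of K, each written with vertices in increasing order, are:

  0-simplices (9): P, Q, R, S, T, U, V, W, X
  1-simplices (27): PQ, PR, PT, PV, PW, PX, QR, QS, QU, QV, QW, RS, RT, RU, RX, ST, SV, SW, SX, TU, TV, TX, UV, UW, UX, VW, WX
  2-simplices (18): PQR, PQW, PRX, PTV, PTX, PVW, QRU, QSV, QSW, QUV, RST, RSX, RTU, STV, SWX, TUX, UVW, UWX

so the chain groups are C_0 ≅ Z^9, C_1 ≅ Z^27, C_2 ≅ Z^18.

Boundary ∂_1: C_1 → C_0 sends each edge [p,q] (with p < q) to q − p.
The resulting 9×27 matrix has rank 8, and its Smith normal form has invariant factors (1,1,1,1,1,1,1,1).

∂_2: C_2 → C_1 sends each 2-simplex [p,q,r] to [q,r] − [p,r] + [p,q]. For instance
  ∂PQR = QR − PR + PQ,
  ∂PVW = VW − PW + PV.
This gives a 27×18 integer matrix of rank 18; reducing to Smith normal form yields diagonal entries (1,1,1,1,1,1,1,1,1,1,1,1,1,1,1,1,1,2).

Reading off H_k = ker ∂_k / im ∂_{k+1}:

  H_0: rank C_0 − rank ∂_1 = 9 − 8 = 1, and the invariant factors of ∂_1 are all 1, so H_0 = Z.
  H_1: rank ker ∂_1 − rank ∂_2 = (27 − 8) − 18 = 1, and ∂_2 has invariant factor 2 > 1, so H_1 = Z ⊕ Z/2.
  H_2: rank ker ∂_2 − rank ∂_3 = (18 − 18) − 0 = 0, and there is no ∂_3, so H_2 = 0.

As a check, the Euler characteristic is 9 − 27 + 18 = 0, which agrees with 1 − 1 + 0 = 0.

H_0 ≅ Z,  H_1 ≅ Z ⊕ Z/2,  H_2 = 0.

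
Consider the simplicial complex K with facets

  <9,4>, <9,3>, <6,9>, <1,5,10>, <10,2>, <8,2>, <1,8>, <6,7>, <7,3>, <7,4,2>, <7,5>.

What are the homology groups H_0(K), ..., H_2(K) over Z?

Fix the vertex order 1 < 2 < 3 < 4 < 5 < 6 < 7 < 8 < 9 < 10 and write every simplex with vertices in increasing order. Then dim K = 2 and the simplices of K are:

  0-simplices (10): [1], [2], [3], [4], [5], [6], [7], [8], [9], [10]
  1-simplices (15): [1,5], [1,8], [1,10], [2,4], [2,7], [2,8], [2,10], [3,7], [3,9], [4,7], [4,9], [5,7], [5,10], [6,7], [6,9]
  2-simplices (2): [1,5,10], [2,4,7]

Hence C_0 ≅ Z^10, C_1 ≅ Z^15, C_2 ≅ Z^2.

Boundary ∂_1: C_1 → C_0 sends each edge [p,q] (with p < q) to q − p. For instance
  ∂[6,7] = [7] − [6].
This gives a 10×15 integer matrix of rank 9; reducing to Smith normal form yields diagonal entries (1,1,1,1,1,1,1,1,1).

Boundary ∂_2: C_2 → C_1 acts by ∂[p,q,r] = [q,r] − [p,r] + [p,q]. For instance
  ∂[1,5,10] = [5,10] − [1,10] + [1,5],
  ∂[2,4,7] = [4,7] − [2,7] + [2,4].
This gives a 15×2 integer matrix of rank 2; reducing to Smith normal form yields diagonal entries (1,1).

Computing H_k = (kernel of ∂_k) / (image of ∂_{k+1}):

  H_0: rank C_0 − rank ∂_1 = 10 − 9 = 1, and the invariant factors of ∂_1 are all 1, so H_0 ≅ Z.
  H_1: rank ker ∂_1 − rank ∂_2 = (15 − 9) − 2 = 4, and the invariant factors of ∂_2 are all 1, so H_1 ≅ Z^4.
  H_2: rank ker ∂_2 − rank ∂_3 = (2 − 2) − 0 = 0, and there is no ∂_3, so H_2 ≅ 0.

As a check, the Euler characteristic is 10 − 15 + 2 = -3, which agrees with 1 − 4 + 0 = -3.

H_0 = Z,  H_1 = Z^4,  H_2 = 0.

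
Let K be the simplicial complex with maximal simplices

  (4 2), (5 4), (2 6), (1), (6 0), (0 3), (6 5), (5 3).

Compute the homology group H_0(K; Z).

K has 7 vertices, 7 edges.
rank ∂_0 = 0, rank ∂_1 = 5 ⇒ b_0 = 7 − 0 − 5 = 2; all invariant factors of ∂_1 are 1 so no torsion. So H_0 ≅ Z^2.

H_0 ≅ Z^2.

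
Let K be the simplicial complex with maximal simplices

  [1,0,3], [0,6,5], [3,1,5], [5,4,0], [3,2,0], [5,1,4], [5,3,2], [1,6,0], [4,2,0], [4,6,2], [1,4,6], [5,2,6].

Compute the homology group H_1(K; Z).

H_1 = Z_2.

K has 7 vertices, 18 edges, 12 triangles.
rank ∂_1 = 6, rank ∂_2 = 12 ⇒ b_1 = 18 − 6 − 12 = 0; ∂_2 has invariant factor(s) [2] giving torsion. So H_1 ≅ Z_2.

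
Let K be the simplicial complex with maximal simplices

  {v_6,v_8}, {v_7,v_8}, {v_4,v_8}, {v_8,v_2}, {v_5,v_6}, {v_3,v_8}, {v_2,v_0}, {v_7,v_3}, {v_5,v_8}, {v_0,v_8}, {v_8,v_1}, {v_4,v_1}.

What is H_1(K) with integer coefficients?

H_1 = Z^4.

K has 9 vertices, 12 edges.
rank ∂_1 = 8, rank ∂_2 = 0 ⇒ b_1 = 12 − 8 − 0 = 4. So H_1 = Z^4.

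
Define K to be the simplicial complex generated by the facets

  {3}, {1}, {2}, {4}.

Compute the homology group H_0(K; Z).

H_0 ≅ Z^4.

Order the vertices as 1 < 2 < 3 < 4. Listing each simplex with vertices in this order, K has dimension 0 with simplices:

  0-simplices (4): [1], [2], [3], [4]

Hence C_0 ≅ Z^4.

Computing H_k = (kernel of ∂_k) / (image of ∂_{k+1}):

  H_0: rank C_0 − rank ∂_1 = 4 − 0 = 4, and there is no ∂_1, so H_0 = Z^4.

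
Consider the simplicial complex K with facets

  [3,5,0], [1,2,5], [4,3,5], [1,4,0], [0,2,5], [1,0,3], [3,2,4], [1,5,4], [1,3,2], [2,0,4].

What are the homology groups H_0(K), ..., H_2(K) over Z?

We work with the vertex ordering 0 < 1 < 2 < 3 < 4 < 5. The simplices of K, each written with vertices in increasing order, are:

  0-simplices (6): [0], [1], [2], [3], [4], [5]
  1-simplices (15): [0,1], [0,2], [0,3], [0,4], [0,5], [1,2], [1,3], [1,4], [1,5], [2,3], [2,4], [2,5], [3,4], [3,5], [4,5]
  2-simplices (10): [0,1,3], [0,1,4], [0,2,4], [0,2,5], [0,3,5], [1,2,3], [1,2,5], [1,4,5], [2,3,4], [3,4,5]

giving chain groups C_0 ≅ Z^6, C_1 ≅ Z^15, C_2 ≅ Z^10.

Boundary ∂_1: C_1 → C_0 sends each edge [p,q] (with p < q) to q − p. For instance
  ∂[3,4] = [4] − [3].
As a 6×15 matrix over Z this has rank 5, with invariant factors (1,1,1,1,1).

The boundary map ∂_2: C_2 → C_1 acts by ∂[p,q,r] = [q,r] − [p,r] + [p,q]. For instance
  ∂[1,2,5] = [2,5] − [1,5] + [1,2],
  ∂[2,3,4] = [3,4] − [2,4] + [2,3].
This gives a 15×10 integer matrix of rank 10; reducing to Smith normal form yields diagonal entries (1,1,1,1,1,1,1,1,1,2).

From H_k ≅ ker(∂_k) / im(∂_{k+1}) we obtain:

  H_0: rank C_0 − rank ∂_1 = 6 − 5 = 1, and the invariant factors of ∂_1 are all 1, so H_0 ≅ Z.
  H_1: rank ker ∂_1 − rank ∂_2 = (15 − 5) − 10 = 0, and ∂_2 has invariant factor 2 > 1, so H_1 ≅ Z/2Z.
  H_2: rank ker ∂_2 − rank ∂_3 = (10 − 10) − 0 = 0, and there is no ∂_3, so H_2 ≅ 0.

H_0 ≅ Z,  H_1 ≅ Z/2Z,  H_2 = 0.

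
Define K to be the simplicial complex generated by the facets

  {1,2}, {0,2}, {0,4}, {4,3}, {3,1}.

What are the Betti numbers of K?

b_0 = 1, b_1 = 1.

Order the vertices as 0 < 1 < 2 < 3 < 4. Listing each simplex with vertices in this order, K has dimension 1 with simplices:

  0-simplices (5): [0], [1], [2], [3], [4]
  1-simplices (5): [0,2], [0,4], [1,2], [1,3], [3,4]

giving chain groups C_0 ≅ Z^5, C_1 ≅ Z^5.

∂_1: C_1 → C_0 is given by ∂[p,q] = [q] − [p].
The resulting 5×5 matrix has rank 4, and its Smith normal form has invariant factors (1,1,1,1).

Reading off H_k = ker ∂_k / im ∂_{k+1}:

  H_0: rank C_0 − rank ∂_1 = 5 − 4 = 1, and the invariant factors of ∂_1 are all 1, so H_0 = Z.
  H_1: rank ker ∂_1 − rank ∂_2 = (5 − 4) − 0 = 1, and there is no ∂_2, so H_1 = Z.

As a check, the Euler characteristic is 5 − 5 = 0, which agrees with 1 − 1 = 0.
(K is a triangulation of the circle S^1.)

Hence the Betti numbers are b_0 = 1, b_1 = 1.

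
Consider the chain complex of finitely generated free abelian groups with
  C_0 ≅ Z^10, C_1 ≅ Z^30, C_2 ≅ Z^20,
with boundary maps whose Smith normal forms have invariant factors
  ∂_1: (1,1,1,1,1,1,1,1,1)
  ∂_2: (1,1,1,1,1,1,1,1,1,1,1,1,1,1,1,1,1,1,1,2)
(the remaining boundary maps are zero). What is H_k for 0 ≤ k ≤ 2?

H_0: b_0 = 10 − 0 − 9 = 1; torsion from ∂_1 factors > 1: none. So H_0 ≅ Z.
H_1: b_1 = 30 − 9 − 20 = 1; torsion from ∂_2 factors > 1: [2]. So H_1 ≅ Z ⊕ Z/2Z.
H_2: b_2 = 20 − 20 − 0 = 0; torsion from ∂_3 factors > 1: none. So H_2 ≅ 0.

H_0 ≅ Z,  H_1 ≅ Z ⊕ Z/2Z,  H_2 = 0.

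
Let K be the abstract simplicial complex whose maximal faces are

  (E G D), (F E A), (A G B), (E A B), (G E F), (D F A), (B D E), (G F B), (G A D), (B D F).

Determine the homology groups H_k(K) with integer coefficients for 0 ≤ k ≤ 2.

K has 6 vertices, 15 edges, 10 triangles.
rank ∂_0 = 0, rank ∂_1 = 5 ⇒ b_0 = 6 − 0 − 5 = 1; all invariant factors of ∂_1 are 1 so no torsion. So H_0 = Z.
rank ∂_1 = 5, rank ∂_2 = 10 ⇒ b_1 = 15 − 5 − 10 = 0; ∂_2 has invariant factor(s) [2] giving torsion. So H_1 = Z/2.
rank ∂_2 = 10, rank ∂_3 = 0 ⇒ b_2 = 10 − 10 − 0 = 0. So H_2 = 0.

H_0 = Z,  H_1 = Z/2,  H_2 = 0.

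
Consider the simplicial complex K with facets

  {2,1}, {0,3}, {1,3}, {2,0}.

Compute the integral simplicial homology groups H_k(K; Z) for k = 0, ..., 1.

H_0 ≅ Z,  H_1 ≅ Z.

Order the vertices as 0 < 1 < 2 < 3. Listing each simplex with vertices in this order, K has dimension 1 with simplices:

  0-simplices (4): [0], [1], [2], [3]
  1-simplices (4): [0,2], [0,3], [1,2], [1,3]

so the chain groups are C_0 ≅ Z^4, C_1 ≅ Z^4.

∂_1: C_1 → C_0 sends each edge [p,q] (with p < q) to q − p. For instance
  ∂[0,3] = [3] − [0].
The 4×4 boundary matrix has rank 3 and Smith normal form diag(1,1,1).

Now H_k = ker ∂_k / im ∂_{k+1}, so:

  H_0: rank C_0 − rank ∂_1 = 4 − 3 = 1, and the invariant factors of ∂_1 are all 1, so H_0 ≅ Z.
  H_1: rank ker ∂_1 − rank ∂_2 = (4 − 3) − 0 = 1, and there is no ∂_2, so H_1 ≅ Z.

(K is a triangulation of the circle S^1.)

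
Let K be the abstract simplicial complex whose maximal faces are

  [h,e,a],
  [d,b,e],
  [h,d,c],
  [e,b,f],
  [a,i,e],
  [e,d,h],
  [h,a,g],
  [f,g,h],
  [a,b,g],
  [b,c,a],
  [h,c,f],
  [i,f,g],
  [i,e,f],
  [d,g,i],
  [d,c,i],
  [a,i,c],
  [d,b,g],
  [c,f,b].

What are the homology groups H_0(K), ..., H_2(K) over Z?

Take the total order a < b < c < d < e < f < g < h < i on the vertex set. Then K (dimension 2) consists of the simplices:

  0-simplices (9): a, b, c, d, e, f, g, h, i
  1-simplices (27): ab, ac, ae, ag, ah, ai, bc, bd, be, bf, bg, cd, cf, ch, ci, de, dg, dh, di, ef, eh, ei, fg, fh, fi, gh, gi
  2-simplices (18): abc, abg, aci, aeh, aei, agh, bcf, bde, bdg, bef, cdh, cdi, cfh, deh, dgi, efi, fgh, fgi

so the chain groups are C_0 ≅ Z^9, C_1 ≅ Z^27, C_2 ≅ Z^18.

The boundary map ∂_1: C_1 → C_0 sends each edge [p,q] (with p < q) to q − p.
The 9×27 boundary matrix has rank 8 and Smith normal form diag(1,1,1,1,1,1,1,1).

The boundary map ∂_2: C_2 → C_1 acts by ∂[p,q,r] = [q,r] − [p,r] + [p,q]. For instance
  ∂fgh = gh − fh + fg,
  ∂cdi = di − ci + cd.
This gives a 27×18 integer matrix of rank 17; reducing to Smith normal form yields diagonal entries (1,1,1,1,1,1,1,1,1,1,1,1,1,1,1,1,1).

Now H_k = ker ∂_k / im ∂_{k+1}, so:

  H_0: rank C_0 − rank ∂_1 = 9 − 8 = 1, and the invariant factors of ∂_1 are all 1, so H_0 = Z.
  H_1: rank ker ∂_1 − rank ∂_2 = (27 − 8) − 17 = 2, and the invariant factors of ∂_2 are all 1, so H_1 = Z^2.
  H_2: rank ker ∂_2 − rank ∂_3 = (18 − 17) − 0 = 1, and there is no ∂_3, so H_2 = Z.

As a check, the Euler characteristic is 9 − 27 + 18 = 0, which agrees with 1 − 2 + 1 = 0.

H_0 = Z,  H_1 = Z^2,  H_2 = Z.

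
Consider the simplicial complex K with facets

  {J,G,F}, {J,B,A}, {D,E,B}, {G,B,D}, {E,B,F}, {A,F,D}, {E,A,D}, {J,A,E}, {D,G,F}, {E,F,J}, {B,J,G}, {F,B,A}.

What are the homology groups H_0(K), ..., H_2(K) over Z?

H_0 = Z,  H_1 = Z/2,  H_2 = 0.

We work with the vertex ordering A < B < D < E < F < G < J. The simplices of K, each written with vertices in increasing order, are:

  0-simplices (7): A, B, D, E, F, G, J
  1-simplices (18): AB, AD, AE, AF, AJ, BD, BE, BF, BG, BJ, DE, DF, DG, EF, EJ, FG, FJ, GJ
  2-simplices (12): ABF, ABJ, ADE, ADF, AEJ, BDE, BDG, BEF, BGJ, DFG, EFJ, FGJ

Hence C_0 ≅ Z^7, C_1 ≅ Z^18, C_2 ≅ Z^12.

Boundary ∂_1: C_1 → C_0 is given by ∂[p,q] = [q] − [p].
The 7×18 boundary matrix has rank 6 and Smith normal form diag(1,1,1,1,1,1).

∂_2: C_2 → C_1 sends each 2-simplex [p,q,r] to [q,r] − [p,r] + [p,q]. For instance
  ∂BEF = EF − BF + BE,
  ∂ABF = BF − AF + AB.
The 18×12 boundary matrix has rank 12 and Smith normal form diag(1,1,1,1,1,1,1,1,1,1,1,2).

From H_k ≅ ker(∂_k) / im(∂_{k+1}) we obtain:

  H_0: rank C_0 − rank ∂_1 = 7 − 6 = 1, and the invariant factors of ∂_1 are all 1, so H_0 ≅ Z.
  H_1: rank ker ∂_1 − rank ∂_2 = (18 − 6) − 12 = 0, and ∂_2 has invariant factor 2 > 1, so H_1 ≅ Z/2.
  H_2: rank ker ∂_2 − rank ∂_3 = (12 − 12) − 0 = 0, and there is no ∂_3, so H_2 ≅ 0.

As a check, the Euler characteristic is 7 − 18 + 12 = 1, which agrees with 1 − 0 + 0 = 1.
(K is a triangulation of the real projective plane RP^2.)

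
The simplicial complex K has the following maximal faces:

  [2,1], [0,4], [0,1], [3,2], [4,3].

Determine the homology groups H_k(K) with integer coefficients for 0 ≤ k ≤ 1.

We work with the vertex ordering 0 < 1 < 2 < 3 < 4. The simplices of K, each written with vertices in increasing order, are:

  0-simplices (5): [0], [1], [2], [3], [4]
  1-simplices (5): [0,1], [0,4], [1,2], [2,3], [3,4]

giving chain groups C_0 ≅ Z^5, C_1 ≅ Z^5.

The boundary map ∂_1: C_1 → C_0 maps an edge to its endpoints' difference, ∂[p,q] = q − p. For instance
  ∂[0,4] = [4] − [0].
The 5×5 boundary matrix has rank 4 and Smith normal form diag(1,1,1,1).

Reading off H_k = ker ∂_k / im ∂_{k+1}:

  H_0: rank C_0 − rank ∂_1 = 5 − 4 = 1, and the invariant factors of ∂_1 are all 1, so H_0 = Z.
  H_1: rank ker ∂_1 − rank ∂_2 = (5 − 4) − 0 = 1, and there is no ∂_2, so H_1 = Z.

H_0 ≅ Z,  H_1 ≅ Z.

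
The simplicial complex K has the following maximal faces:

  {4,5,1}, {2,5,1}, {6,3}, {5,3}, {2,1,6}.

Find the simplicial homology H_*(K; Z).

K has 6 vertices, 9 edges, 3 triangles.
rank ∂_0 = 0, rank ∂_1 = 5 ⇒ b_0 = 6 − 0 − 5 = 1; all invariant factors of ∂_1 are 1 so no torsion. So H_0 = Z.
rank ∂_1 = 5, rank ∂_2 = 3 ⇒ b_1 = 9 − 5 − 3 = 1; all invariant factors of ∂_2 are 1 so no torsion. So H_1 = Z.
rank ∂_2 = 3, rank ∂_3 = 0 ⇒ b_2 = 3 − 3 − 0 = 0. So H_2 = 0.

H_0 ≅ Z,  H_1 ≅ Z,  H_2 = 0.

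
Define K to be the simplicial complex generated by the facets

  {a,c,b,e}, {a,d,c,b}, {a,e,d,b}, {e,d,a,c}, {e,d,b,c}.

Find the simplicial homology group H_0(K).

H_0 = Z.

We work with the vertex ordering a < b < c < d < e. The simplices of K, each written with vertices in increasing order, are:

  0-simplices (5): a, b, c, d, e
  1-simplices (10): ab, ac, ad, ae, bc, bd, be, cd, ce, de
  2-simplices (10): abc, abd, abe, acd, ace, ade, bcd, bce, bde, cde
  3-simplices (5): abcd, abce, abde, acde, bcde

Hence C_0 ≅ Z^5, C_1 ≅ Z^10, C_2 ≅ Z^10, C_3 ≅ Z^5.

Boundary ∂_1: C_1 → C_0 is given by ∂[p,q] = [q] − [p].
This gives a 5×10 integer matrix of rank 4; reducing to Smith normal form yields diagonal entries (1,1,1,1).

∂_2: C_2 → C_1 maps a triangle to the signed sum of its edges. For instance
  ∂abe = be − ae + ab,
  ∂ace = ce − ae + ac.
The resulting 10×10 matrix has rank 6, and its Smith normal form has invariant factors (1,1,1,1,1,1).

Boundary ∂_3: C_3 → C_2 sends each 3-simplex σ to the alternating sum Σ_i (−1)^i (σ with its i-th vertex removed). For instance
  ∂abce = bce − ace + abe − abc,
  ∂acde = cde − ade + ace − acd.
As a 10×5 matrix over Z this has rank 4, with invariant factors (1,1,1,1).

Reading off H_k = ker ∂_k / im ∂_{k+1}:

  H_0: rank C_0 − rank ∂_1 = 5 − 4 = 1, and the invariant factors of ∂_1 are all 1, so H_0 = Z.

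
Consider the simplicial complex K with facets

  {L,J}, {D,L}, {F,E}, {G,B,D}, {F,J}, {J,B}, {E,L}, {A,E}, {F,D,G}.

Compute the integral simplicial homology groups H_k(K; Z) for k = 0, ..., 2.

Order the vertices as A < B < D < E < F < G < J < L. Listing each simplex with vertices in this order, K has dimension 2 with simplices:

  0-simplices (8): A, B, D, E, F, G, J, L
  1-simplices (12): AE, BD, BG, BJ, DF, DG, DL, EF, EL, FG, FJ, JL
  2-simplices (2): BDG, DFG

Hence C_0 ≅ Z^8, C_1 ≅ Z^12, C_2 ≅ Z^2.

∂_1: C_1 → C_0 maps an edge to its endpoints' difference, ∂[p,q] = q − p.
The resulting 8×12 matrix has rank 7, and its Smith normal form has invariant factors (1,1,1,1,1,1,1).

∂_2: C_2 → C_1 maps a triangle to the signed sum of its edges. For instance
  ∂DFG = FG − DG + DF,
  ∂BDG = DG − BG + BD.
The resulting 12×2 matrix has rank 2, and its Smith normal form has invariant factors (1,1).

Reading off H_k = ker ∂_k / im ∂_{k+1}:

  H_0: rank C_0 − rank ∂_1 = 8 − 7 = 1, and the invariant factors of ∂_1 are all 1, so H_0 ≅ Z.
  H_1: rank ker ∂_1 − rank ∂_2 = (12 − 7) − 2 = 3, and the invariant factors of ∂_2 are all 1, so H_1 ≅ Z^3.
  H_2: rank ker ∂_2 − rank ∂_3 = (2 − 2) − 0 = 0, and there is no ∂_3, so H_2 ≅ 0.

H_0 = Z,  H_1 = Z^3,  H_2 = 0.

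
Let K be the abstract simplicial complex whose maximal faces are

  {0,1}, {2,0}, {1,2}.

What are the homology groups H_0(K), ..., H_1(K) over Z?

H_0 ≅ Z,  H_1 ≅ Z.

Fix the vertex order 0 < 1 < 2 and write every simplex with vertices in increasing order. Then dim K = 1 and the simplices of K are:

  0-simplices (3): [0], [1], [2]
  1-simplices (3): [0,1], [0,2], [1,2]

Hence C_0 ≅ Z^3, C_1 ≅ Z^3.

The boundary map ∂_1: C_1 → C_0 maps an edge to its endpoints' difference, ∂[p,q] = q − p.
As a 3×3 matrix over Z this has rank 2, with invariant factors (1,1).

From H_k ≅ ker(∂_k) / im(∂_{k+1}) we obtain:

  H_0: rank C_0 − rank ∂_1 = 3 − 2 = 1, and the invariant factors of ∂_1 are all 1, so H_0 = Z.
  H_1: rank ker ∂_1 − rank ∂_2 = (3 − 2) − 0 = 1, and there is no ∂_2, so H_1 = Z.

As a check, the Euler characteristic is 3 − 3 = 0, which agrees with 1 − 1 = 0.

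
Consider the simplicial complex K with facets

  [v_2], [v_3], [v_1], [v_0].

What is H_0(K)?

Fix the vertex order v_0 < v_1 < v_2 < v_3 and write every simplex with vertices in increasing order. Then dim K = 0 and the simplices of K are:

  0-simplices (4): [v_0], [v_1], [v_2], [v_3]

Hence C_0 ≅ Z^4.

Computing H_k = (kernel of ∂_k) / (image of ∂_{k+1}):

  H_0: rank C_0 − rank ∂_1 = 4 − 0 = 4, and there is no ∂_1, so H_0 = Z^4.

(K is a triangulation of a set of 4 points.)

H_0 = Z^4.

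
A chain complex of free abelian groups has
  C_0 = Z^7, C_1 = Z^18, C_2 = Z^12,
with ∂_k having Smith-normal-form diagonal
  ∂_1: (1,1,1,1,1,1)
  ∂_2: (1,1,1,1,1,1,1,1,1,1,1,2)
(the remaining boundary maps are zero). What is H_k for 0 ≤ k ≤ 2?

H_0: b_0 = 7 − 0 − 6 = 1; torsion from ∂_1 factors > 1: none. So H_0 ≅ Z.
H_1: b_1 = 18 − 6 − 12 = 0; torsion from ∂_2 factors > 1: [2]. So H_1 ≅ Z/2Z.
H_2: b_2 = 12 − 12 − 0 = 0; torsion from ∂_3 factors > 1: none. So H_2 ≅ 0.

H_0 ≅ Z,  H_1 ≅ Z/2Z,  H_2 = 0.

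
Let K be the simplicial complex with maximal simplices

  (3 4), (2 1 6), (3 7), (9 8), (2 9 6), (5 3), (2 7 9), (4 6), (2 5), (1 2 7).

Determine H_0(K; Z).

H_0 = Z.

Fix the vertex order 1 < 2 < 3 < 4 < 5 < 6 < 7 < 8 < 9 and write every simplex with vertices in increasing order. Then dim K = 2 and the simplices of K are:

  0-simplices (9): [1], [2], [3], [4], [5], [6], [7], [8], [9]
  1-simplices (14): [1,2], [1,6], [1,7], [2,5], [2,6], [2,7], [2,9], [3,4], [3,5], [3,7], [4,6], [6,9], [7,9], [8,9]
  2-simplices (4): [1,2,6], [1,2,7], [2,6,9], [2,7,9]

Hence C_0 ≅ Z^9, C_1 ≅ Z^14, C_2 ≅ Z^4.

The boundary map ∂_1: C_1 → C_0 is given by ∂[p,q] = [q] − [p]. For instance
  ∂[3,5] = [5] − [3].
The resulting 9×14 matrix has rank 8, and its Smith normal form has invariant factors (1,1,1,1,1,1,1,1).

∂_2: C_2 → C_1 maps a triangle to the signed sum of its edges. For instance
  ∂[2,7,9] = [7,9] − [2,9] + [2,7],
  ∂[1,2,7] = [2,7] − [1,7] + [1,2].
The 14×4 boundary matrix has rank 4 and Smith normal form diag(1,1,1,1).

Now H_k = ker ∂_k / im ∂_{k+1}, so:

  H_0: rank C_0 − rank ∂_1 = 9 − 8 = 1, and the invariant factors of ∂_1 are all 1, so H_0 ≅ Z.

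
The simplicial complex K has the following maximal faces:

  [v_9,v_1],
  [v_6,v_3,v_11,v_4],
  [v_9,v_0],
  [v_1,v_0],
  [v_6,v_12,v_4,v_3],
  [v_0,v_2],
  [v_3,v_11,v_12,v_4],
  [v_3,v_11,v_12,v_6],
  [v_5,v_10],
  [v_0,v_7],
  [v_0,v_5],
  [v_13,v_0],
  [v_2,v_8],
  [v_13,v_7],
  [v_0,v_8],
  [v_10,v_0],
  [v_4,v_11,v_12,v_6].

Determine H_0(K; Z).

Take the total order v_0 < v_1 < v_2 < v_3 < v_4 < v_5 < v_6 < v_7 < v_8 < v_9 < v_10 < v_11 < v_12 < v_13 on the vertex set. Then K (dimension 3) consists of the simplices:

  0-simplices (14): [v_0], [v_1], [v_2], [v_3], [v_4], [v_5], [v_6], [v_7], [v_8], [v_9], [v_10], [v_11], [v_12], [v_13]
  1-simplices (22): (22 of them)
  2-simplices (10): [v_3,v_4,v_6], [v_3,v_4,v_11], [v_3,v_4,v_12], [v_3,v_6,v_11], [v_3,v_6,v_12], [v_3,v_11,v_12], [v_4,v_6,v_11], [v_4,v_6,v_12], [v_4,v_11,v_12], [v_6,v_11,v_12]
  3-simplices (5): [v_3,v_4,v_6,v_11], [v_3,v_4,v_6,v_12], [v_3,v_4,v_11,v_12], [v_3,v_6,v_11,v_12], [v_4,v_6,v_11,v_12]

Hence C_0 ≅ Z^14, C_1 ≅ Z^22, C_2 ≅ Z^10, C_3 ≅ Z^5.

Boundary ∂_1: C_1 → C_0 sends each edge [p,q] (with p < q) to q − p. For instance
  ∂[v_0,v_2] = [v_2] − [v_0].
This gives a 14×22 integer matrix of rank 12; reducing to Smith normal form yields diagonal entries (1,1,1,1,1,1,1,1,1,1,1,1).

Boundary ∂_2: C_2 → C_1 sends each 2-simplex [p,q,r] to [q,r] − [p,r] + [p,q]. For instance
  ∂[v_4,v_6,v_11] = [v_6,v_11] − [v_4,v_11] + [v_4,v_6],
  ∂[v_4,v_6,v_12] = [v_6,v_12] − [v_4,v_12] + [v_4,v_6].
As a 22×10 matrix over Z this has rank 6, with invariant factors (1,1,1,1,1,1).

∂_3: C_3 → C_2 sends each 3-simplex σ to the alternating sum Σ_i (−1)^i (σ with its i-th vertex removed). For instance
  ∂[v_3,v_4,v_11,v_12] = [v_4,v_11,v_12] − [v_3,v_11,v_12] + [v_3,v_4,v_12] − [v_3,v_4,v_11],
  ∂[v_3,v_4,v_6,v_12] = [v_4,v_6,v_12] − [v_3,v_6,v_12] + [v_3,v_4,v_12] − [v_3,v_4,v_6].
As a 10×5 matrix over Z this has rank 4, with invariant factors (1,1,1,1).

From H_k ≅ ker(∂_k) / im(∂_{k+1}) we obtain:

  H_0: rank C_0 − rank ∂_1 = 14 − 12 = 2, and the invariant factors of ∂_1 are all 1, so H_0 = Z^2.

(K is a triangulation of the disjoint union of the 3-sphere S^3 and a wedge of 4 circles.)

H_0 = Z^2.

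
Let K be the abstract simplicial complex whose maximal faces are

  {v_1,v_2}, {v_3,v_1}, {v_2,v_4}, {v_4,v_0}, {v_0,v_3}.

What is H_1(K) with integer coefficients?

H_1 = Z.

Order the vertices as v_0 < v_1 < v_2 < v_3 < v_4. Listing each simplex with vertices in this order, K has dimension 1 with simplices:

  0-simplices (5): [v_0], [v_1], [v_2], [v_3], [v_4]
  1-simplices (5): [v_0,v_3], [v_0,v_4], [v_1,v_2], [v_1,v_3], [v_2,v_4]

Hence C_0 ≅ Z^5, C_1 ≅ Z^5.

∂_1: C_1 → C_0 maps an edge to its endpoints' difference, ∂[p,q] = q − p.
The resulting 5×5 matrix has rank 4, and its Smith normal form has invariant factors (1,1,1,1).

Now H_k = ker ∂_k / im ∂_{k+1}, so:

  H_1: rank ker ∂_1 − rank ∂_2 = (5 − 4) − 0 = 1, and there is no ∂_2, so H_1 = Z.

(K is a triangulation of the circle S^1.)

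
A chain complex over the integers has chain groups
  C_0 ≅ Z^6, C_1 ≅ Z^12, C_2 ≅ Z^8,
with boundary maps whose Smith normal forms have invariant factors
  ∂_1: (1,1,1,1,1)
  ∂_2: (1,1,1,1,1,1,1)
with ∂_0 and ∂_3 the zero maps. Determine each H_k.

H_0: b_0 = 6 − 0 − 5 = 1; torsion from ∂_1 factors > 1: none. So H_0 = Z.
H_1: b_1 = 12 − 5 − 7 = 0; torsion from ∂_2 factors > 1: none. So H_1 = 0.
H_2: b_2 = 8 − 7 − 0 = 1; torsion from ∂_3 factors > 1: none. So H_2 = Z.

H_0 = Z,  H_1 = 0,  H_2 = Z.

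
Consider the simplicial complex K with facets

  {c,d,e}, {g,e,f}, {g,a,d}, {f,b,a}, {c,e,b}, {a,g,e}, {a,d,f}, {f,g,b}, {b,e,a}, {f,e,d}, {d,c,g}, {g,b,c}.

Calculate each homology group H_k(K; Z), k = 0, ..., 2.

Take the total order a < b < c < d < e < f < g on the vertex set. Then K (dimension 2) consists of the simplices:

  0-simplices (7): a, b, c, d, e, f, g
  1-simplices (18): ab, ad, ae, af, ag, bc, be, bf, bg, cd, ce, cg, de, df, dg, ef, eg, fg
  2-simplices (12): abe, abf, adf, adg, aeg, bce, bcg, bfg, cde, cdg, def, efg

Hence C_0 ≅ Z^7, C_1 ≅ Z^18, C_2 ≅ Z^12.

Boundary ∂_1: C_1 → C_0 maps an edge to its endpoints' difference, ∂[p,q] = q − p.
This gives a 7×18 integer matrix of rank 6; reducing to Smith normal form yields diagonal entries (1,1,1,1,1,1).

The boundary map ∂_2: C_2 → C_1 acts by ∂[p,q,r] = [q,r] − [p,r] + [p,q]. For instance
  ∂bce = ce − be + bc,
  ∂efg = fg − eg + ef.
As a 18×12 matrix over Z this has rank 12, with invariant factors (1,1,1,1,1,1,1,1,1,1,1,2).

Reading off H_k = ker ∂_k / im ∂_{k+1}:

  H_0: rank C_0 − rank ∂_1 = 7 − 6 = 1, and the invariant factors of ∂_1 are all 1, so H_0 ≅ Z.
  H_1: rank ker ∂_1 − rank ∂_2 = (18 − 6) − 12 = 0, and ∂_2 has invariant factor 2 > 1, so H_1 ≅ Z/2Z.
  H_2: rank ker ∂_2 − rank ∂_3 = (12 − 12) − 0 = 0, and there is no ∂_3, so H_2 ≅ 0.

As a check, the Euler characteristic is 7 − 18 + 12 = 1, which agrees with 1 − 0 + 0 = 1.

H_0 ≅ Z,  H_1 ≅ Z/2Z,  H_2 = 0.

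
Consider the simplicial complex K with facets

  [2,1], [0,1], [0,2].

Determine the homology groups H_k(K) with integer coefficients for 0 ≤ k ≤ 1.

H_0 ≅ Z,  H_1 ≅ Z.

Fix the vertex order 0 < 1 < 2 and write every simplex with vertices in increasing order. Then dim K = 1 and the simplices of K are:

  0-simplices (3): [0], [1], [2]
  1-simplices (3): [0,1], [0,2], [1,2]

giving chain groups C_0 ≅ Z^3, C_1 ≅ Z^3.

∂_1: C_1 → C_0 maps an edge to its endpoints' difference, ∂[p,q] = q − p. For instance
  ∂[1,2] = [2] − [1].
The 3×3 boundary matrix has rank 2 and Smith normal form diag(1,1).

Now H_k = ker ∂_k / im ∂_{k+1}, so:

  H_0: rank C_0 − rank ∂_1 = 3 − 2 = 1, and the invariant factors of ∂_1 are all 1, so H_0 = Z.
  H_1: rank ker ∂_1 − rank ∂_2 = (3 − 2) − 0 = 1, and there is no ∂_2, so H_1 = Z.

As a check, the Euler characteristic is 3 − 3 = 0, which agrees with 1 − 1 = 0.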